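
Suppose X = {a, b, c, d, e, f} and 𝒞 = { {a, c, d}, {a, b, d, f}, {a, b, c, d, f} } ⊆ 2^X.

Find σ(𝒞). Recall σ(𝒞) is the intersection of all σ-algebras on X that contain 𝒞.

Begin from { ∅, {a, c, d}, {a, b, d, f}, {a, b, c, d, f}, X } (that is, 𝒞 plus ∅ and X).
Pass 1 adds 3:
  {e}  = ᶜ of {a, b, c, d, f}
  {c, e}  = ᶜ of {a, b, d, f}
  {b, e, f}  = ᶜ of {a, c, d}
  (now 8)
Pass 2. New:
  {a, c, d, e}  = {c, e} ∪ {a, c, d}
  {b, c, e, f}  = {c, e} ∪ {b, e, f}
  {a, b, d, e, f}  = {b, e, f} ∪ {a, b, d, f}
  (now 11)
Pass 3 adds 3:
  {c}  = ᶜ of {a, b, d, e, f}
  {a, d}  = ᶜ of {b, c, e, f}
  {b, f}  = ᶜ of {a, c, d, e}
  (now 14)
Pass 4: 2 new —
  {a, d, e}  = {a, d} ∪ {e}
  {b, c, f}  = {c} ∪ {b, f}
  (now 16)
Pass 5 adds nothing — fixpoint reached.

Therefore σ(𝒞) = { ∅, {c}, {e}, {a, d}, {b, f}, {c, e}, {a, c, d}, {a, d, e}, {b, c, f}, {b, e, f}, {a, b, d, f}, {a, c, d, e}, {b, c, e, f}, {a, b, c, d, f}, {a, b, d, e, f}, X } (|σ(𝒞)| = 16).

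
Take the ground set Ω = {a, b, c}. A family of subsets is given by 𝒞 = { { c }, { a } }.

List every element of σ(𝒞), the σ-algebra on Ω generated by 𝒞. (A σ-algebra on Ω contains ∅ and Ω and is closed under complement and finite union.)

σ(𝒞) = { ∅, { a }, { b }, { c }, { a, b }, { a, c }, { b, c }, Ω }

Derivation:
Start: 𝒞 ∪ {∅, Ω} = { ∅, { a }, { c }, Ω }.
Step 1 (3 new):
  { a, b }  = ᶜ of { c }
  { a, c }  = { c } ∪ { a }
  { b, c }  = ᶜ of { a }
  (now 7)
Step 2 adds 1:
  { b }  = ᶜ of { a, c }
  (now 8)
Step 3 adds nothing — fixpoint reached.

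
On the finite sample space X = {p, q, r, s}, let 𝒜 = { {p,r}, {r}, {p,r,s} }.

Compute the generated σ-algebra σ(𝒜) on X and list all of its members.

Begin from { {}, {r}, {p,r}, {p,r,s}, X } (that is, 𝒜 plus ∅ and X).
Round 1: 3 new —
  {q}  = complement {p,r,s}
  {q,s}  = complement {p,r}
  {p,q,s}  = complement {r}
  |family| = 8
Round 2 (3 new):
  {q,r}  = {r} ∪ {q}
  {p,q,r}  = {q} ∪ {p,r}
  {q,r,s}  = {r} ∪ {q,s}
  |family| = 11
Round 3. New:
  {p}  = complement {q,r,s}
  {s}  = complement {p,q,r}
  {p,s}  = complement {q,r}
  |family| = 14
Round 4: 2 new —
  {p,q}  = {q} ∪ {p}
  {r,s}  = {r} ∪ {s}
  |family| = 16
Round 5 adds nothing — fixpoint reached.

Therefore σ(𝒜) = { {}, {p}, {q}, {r}, {s}, {p,q}, {p,r}, {p,s}, {q,r}, {q,s}, {r,s}, {p,q,r}, {p,q,s}, {p,r,s}, {q,r,s}, X } (|σ(𝒜)| = 16).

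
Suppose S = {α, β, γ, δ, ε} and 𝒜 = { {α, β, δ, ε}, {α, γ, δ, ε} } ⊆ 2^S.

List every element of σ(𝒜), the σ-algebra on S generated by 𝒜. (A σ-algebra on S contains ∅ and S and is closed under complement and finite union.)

Seed the family with 𝒜 together with ∅ and S: { ∅, {α, β, δ, ε}, {α, γ, δ, ε}, S }.
Step 1. New:
  {β}  = S∖{α, γ, δ, ε}
  {γ}  = S∖{α, β, δ, ε}
Step 2. New:
  {β, γ}  = {γ} ∪ {β}
Step 3 (1 new):
  {α, δ, ε}  = S∖{β, γ}
Step 4: closed — nothing new.

Hence σ(𝒜) has 8 members: { ∅, {β}, {γ}, {β, γ}, {α, δ, ε}, {α, β, δ, ε}, {α, γ, δ, ε}, S }.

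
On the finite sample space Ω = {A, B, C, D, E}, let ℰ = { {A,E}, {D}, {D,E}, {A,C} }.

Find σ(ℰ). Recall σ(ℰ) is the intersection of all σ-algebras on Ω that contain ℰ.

Begin from { ∅, {D}, {A,C}, {A,E}, {D,E}, Ω } (that is, ℰ plus ∅ and Ω).
Step 1: 8 new —
  {A,B,C}  = {D,E}ᶜ
  {A,C,D}  = {A,C} ∪ {D}
  {A,C,E}  = {A,C} ∪ {A,E}
  {A,D,E}  = {D,E} ∪ {A,E}
  {B,C,D}  = {A,E}ᶜ
  {B,D,E}  = {A,C}ᶜ
  {A,B,C,E}  = {D}ᶜ
  {A,C,D,E}  = {D,E} ∪ {A,C}
  |family| = 14
Step 2 (7 new):
  {B}  = {A,C,D,E}ᶜ
  {B,C}  = {A,D,E}ᶜ
  {B,D}  = {A,C,E}ᶜ
  {B,E}  = {A,C,D}ᶜ
  {A,B,C,D}  = {A,B,C} ∪ {B,C,D}
  {A,B,D,E}  = {A,D,E} ∪ {B,D,E}
  {B,C,D,E}  = {B,C,D} ∪ {D,E}
  |family| = 21
Step 3. New:
  {A}  = {B,C,D,E}ᶜ
  {C}  = {A,B,D,E}ᶜ
  {E}  = {A,B,C,D}ᶜ
  {A,B,E}  = {B,E} ∪ {A,E}
  {B,C,E}  = {B,E} ∪ {B,C}
  |family| = 26
Step 4. New:
  {A,B}  = {B} ∪ {A}
  {A,D}  = {B,C,E}ᶜ
  {C,D}  = {A,B,E}ᶜ
  {C,E}  = {E} ∪ {C}
  {A,B,D}  = {B,D} ∪ {A}
  {C,D,E}  = {D,E} ∪ {C}
  |family| = 32
Step 5: closed — nothing new.

σ(ℰ) = { ∅, {A}, {B}, {C}, {D}, {E}, {A,B}, {A,C}, {A,D}, {A,E}, {B,C}, {B,D}, {B,E}, {C,D}, {C,E}, {D,E}, {A,B,C}, {A,B,D}, {A,B,E}, {A,C,D}, {A,C,E}, {A,D,E}, {B,C,D}, {B,C,E}, {B,D,E}, {C,D,E}, {A,B,C,D}, {A,B,C,E}, {A,B,D,E}, {A,C,D,E}, {B,C,D,E}, Ω }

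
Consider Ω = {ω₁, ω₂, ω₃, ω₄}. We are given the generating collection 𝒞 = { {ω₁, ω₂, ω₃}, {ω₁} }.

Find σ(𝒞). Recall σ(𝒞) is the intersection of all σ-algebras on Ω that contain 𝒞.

Start: 𝒞 ∪ {∅, Ω} = { {}, {ω₁}, {ω₁, ω₂, ω₃}, Ω }.
Round 1 adds 2:
  {ω₄}  = ᶜ of {ω₁, ω₂, ω₃}
  {ω₂, ω₃, ω₄}  = ᶜ of {ω₁}
  |family| = 6
Round 2 adds 1:
  {ω₁, ω₄}  = {ω₄} ∪ {ω₁}
  |family| = 7
Round 3: 1 new —
  {ω₂, ω₃}  = ᶜ of {ω₁, ω₄}
  |family| = 8
Round 4: stable.

σ(𝒞) = { {}, {ω₁}, {ω₄}, {ω₁, ω₄}, {ω₂, ω₃}, {ω₁, ω₂, ω₃}, {ω₂, ω₃, ω₄}, Ω }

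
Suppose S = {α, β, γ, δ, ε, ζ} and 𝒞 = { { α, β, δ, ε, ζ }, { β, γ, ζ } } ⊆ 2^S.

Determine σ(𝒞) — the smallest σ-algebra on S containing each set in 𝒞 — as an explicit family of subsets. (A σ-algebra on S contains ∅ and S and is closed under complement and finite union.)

Seed the family with 𝒞 together with ∅ and S: { {  }, { β, γ, ζ }, { α, β, δ, ε, ζ }, S }.
Pass 1. New:
  { γ }  = { α, β, δ, ε, ζ }ᶜ
  { α, δ, ε }  = { β, γ, ζ }ᶜ
  [6 total]
Pass 2 (1 new):
  { α, γ, δ, ε }  = { α, δ, ε } ∪ { γ }
  [7 total]
Pass 3 adds 1:
  { β, ζ }  = { α, γ, δ, ε }ᶜ
  [8 total]
Pass 4: stable.

σ(𝒞) = { {  }, { γ }, { β, ζ }, { α, δ, ε }, { β, γ, ζ }, { α, γ, δ, ε }, { α, β, δ, ε, ζ }, S }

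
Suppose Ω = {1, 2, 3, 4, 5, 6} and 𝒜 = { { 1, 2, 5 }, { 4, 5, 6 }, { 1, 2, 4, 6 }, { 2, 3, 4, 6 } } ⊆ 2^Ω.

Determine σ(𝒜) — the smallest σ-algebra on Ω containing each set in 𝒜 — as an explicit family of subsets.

Take S₀ = 𝒜 ∪ {∅, Ω} = { ∅, { 1, 2, 5 }, { 4, 5, 6 }, { 1, 2, 4, 6 }, { 2, 3, 4, 6 }, Ω }.
Pass 1. New:
  { 1, 5 }  = { 2, 3, 4, 6 }ᶜ
  { 3, 5 }  = { 1, 2, 4, 6 }ᶜ
  { 1, 2, 3 }  = { 4, 5, 6 }ᶜ
  { 3, 4, 6 }  = { 1, 2, 5 }ᶜ
  { 1, 2, 3, 4, 6 }  = { 1, 2, 4, 6 } ∪ { 2, 3, 4, 6 }
  { 1, 2, 4, 5, 6 }  = { 1, 2, 5 } ∪ { 1, 2, 4, 6 }
  { 2, 3, 4, 5, 6 }  = { 2, 3, 4, 6 } ∪ { 4, 5, 6 }
Pass 2 (8 new):
  { 1 }  = { 2, 3, 4, 5, 6 }ᶜ
  { 3 }  = { 1, 2, 4, 5, 6 }ᶜ
  { 5 }  = { 1, 2, 3, 4, 6 }ᶜ
  { 1, 3, 5 }  = { 1, 5 } ∪ { 3, 5 }
  { 1, 2, 3, 5 }  = { 1, 2, 3 } ∪ { 1, 2, 5 }
  { 1, 4, 5, 6 }  = { 1, 5 } ∪ { 4, 5, 6 }
  { 3, 4, 5, 6 }  = { 3, 5 } ∪ { 3, 4, 6 }
  { 1, 3, 4, 5, 6 }  = { 1, 5 } ∪ { 3, 4, 6 }
Pass 3 adds 7:
  { 2 }  = { 1, 3, 4, 5, 6 }ᶜ
  { 1, 2 }  = { 3, 4, 5, 6 }ᶜ
  { 1, 3 }  = { 3 } ∪ { 1 }
  { 2, 3 }  = { 1, 4, 5, 6 }ᶜ
  { 4, 6 }  = { 1, 2, 3, 5 }ᶜ
  { 2, 4, 6 }  = { 1, 3, 5 }ᶜ
  { 1, 3, 4, 6 }  = { 3, 4, 6 } ∪ { 1 }
Pass 4: 4 new —
  { 2, 5 }  = { 1, 3, 4, 6 }ᶜ
  { 1, 4, 6 }  = { 4, 6 } ∪ { 1 }
  { 2, 3, 5 }  = { 2 } ∪ { 3, 5 }
  { 2, 4, 5, 6 }  = { 1, 3 }ᶜ
Pass 5 adds nothing — fixpoint reached.

|σ(𝒜)| = 32.  σ(𝒜) = { ∅, { 1 }, { 2 }, { 3 }, { 5 }, { 1, 2 }, { 1, 3 }, { 1, 5 }, { 2, 3 }, { 2, 5 }, { 3, 5 }, { 4, 6 }, { 1, 2, 3 }, { 1, 2, 5 }, { 1, 3, 5 }, { 1, 4, 6 }, { 2, 3, 5 }, { 2, 4, 6 }, { 3, 4, 6 }, { 4, 5, 6 }, { 1, 2, 3, 5 }, { 1, 2, 4, 6 }, { 1, 3, 4, 6 }, { 1, 4, 5, 6 }, { 2, 3, 4, 6 }, { 2, 4, 5, 6 }, { 3, 4, 5, 6 }, { 1, 2, 3, 4, 6 }, { 1, 2, 4, 5, 6 }, { 1, 3, 4, 5, 6 }, { 2, 3, 4, 5, 6 }, Ω }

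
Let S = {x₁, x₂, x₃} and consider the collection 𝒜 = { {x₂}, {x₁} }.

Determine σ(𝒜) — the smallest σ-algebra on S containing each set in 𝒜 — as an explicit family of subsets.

|σ(𝒜)| = 8.  σ(𝒜) = { {}, {x₁}, {x₂}, {x₃}, {x₁,x₂}, {x₁,x₃}, {x₂,x₃}, S }

Derivation:
Begin from { {}, {x₁}, {x₂}, S } (that is, 𝒜 plus ∅ and S).
Iteration 1: 3 new —
  {x₁,x₂}  = {x₂} ∪ {x₁}
  {x₁,x₃}  = ᶜ of {x₂}
  {x₂,x₃}  = ᶜ of {x₁}
  |family| = 7
Iteration 2 adds 1:
  {x₃}  = ᶜ of {x₁,x₂}
  |family| = 8
Iteration 3: no new sets; the family is a σ-algebra.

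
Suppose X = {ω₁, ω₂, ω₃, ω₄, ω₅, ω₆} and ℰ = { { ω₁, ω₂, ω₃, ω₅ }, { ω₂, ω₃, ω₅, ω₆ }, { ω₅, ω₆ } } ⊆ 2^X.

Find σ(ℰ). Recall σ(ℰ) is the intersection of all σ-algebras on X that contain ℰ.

Answer: σ(ℰ) = { {  }, { ω₁ }, { ω₄ }, { ω₅ }, { ω₆ }, { ω₁, ω₄ }, { ω₁, ω₅ }, { ω₁, ω₆ }, { ω₂, ω₃ }, { ω₄, ω₅ }, { ω₄, ω₆ }, { ω₅, ω₆ }, { ω₁, ω₂, ω₃ }, { ω₁, ω₄, ω₅ }, { ω₁, ω₄, ω₆ }, { ω₁, ω₅, ω₆ }, { ω₂, ω₃, ω₄ }, { ω₂, ω₃, ω₅ }, { ω₂, ω₃, ω₆ }, { ω₄, ω₅, ω₆ }, { ω₁, ω₂, ω₃, ω₄ }, { ω₁, ω₂, ω₃, ω₅ }, { ω₁, ω₂, ω₃, ω₆ }, { ω₁, ω₄, ω₅, ω₆ }, { ω₂, ω₃, ω₄, ω₅ }, { ω₂, ω₃, ω₄, ω₆ }, { ω₂, ω₃, ω₅, ω₆ }, { ω₁, ω₂, ω₃, ω₄, ω₅ }, { ω₁, ω₂, ω₃, ω₄, ω₆ }, { ω₁, ω₂, ω₃, ω₅, ω₆ }, { ω₂, ω₃, ω₄, ω₅, ω₆ }, X }

Derivation:
Begin from { {  }, { ω₅, ω₆ }, { ω₁, ω₂, ω₃, ω₅ }, { ω₂, ω₃, ω₅, ω₆ }, X } (that is, ℰ plus ∅ and X).
Iteration 1: 4 new —
  { ω₁, ω₄ }  = ᶜ of { ω₂, ω₃, ω₅, ω₆ }
  { ω₄, ω₆ }  = ᶜ of { ω₁, ω₂, ω₃, ω₅ }
  { ω₁, ω₂, ω₃, ω₄ }  = ᶜ of { ω₅, ω₆ }
  { ω₁, ω₂, ω₃, ω₅, ω₆ }  = { ω₅, ω₆ } ∪ { ω₁, ω₂, ω₃, ω₅ }
  [9 total]
Iteration 2 (7 new):
  { ω₄ }  = ᶜ of { ω₁, ω₂, ω₃, ω₅, ω₆ }
  { ω₁, ω₄, ω₆ }  = { ω₁, ω₄ } ∪ { ω₄, ω₆ }
  { ω₄, ω₅, ω₆ }  = { ω₅, ω₆ } ∪ { ω₄, ω₆ }
  { ω₁, ω₄, ω₅, ω₆ }  = { ω₅, ω₆ } ∪ { ω₁, ω₄ }
  { ω₁, ω₂, ω₃, ω₄, ω₅ }  = { ω₁, ω₄ } ∪ { ω₁, ω₂, ω₃, ω₅ }
  { ω₁, ω₂, ω₃, ω₄, ω₆ }  = { ω₁, ω₂, ω₃, ω₄ } ∪ { ω₄, ω₆ }
  { ω₂, ω₃, ω₄, ω₅, ω₆ }  = { ω₄, ω₆ } ∪ { ω₂, ω₃, ω₅, ω₆ }
  [16 total]
Iteration 3: +6 →
  { ω₁ }  = ᶜ of { ω₂, ω₃, ω₄, ω₅, ω₆ }
  { ω₅ }  = ᶜ of { ω₁, ω₂, ω₃, ω₄, ω₆ }
  { ω₆ }  = ᶜ of { ω₁, ω₂, ω₃, ω₄, ω₅ }
  { ω₂, ω₃ }  = ᶜ of { ω₁, ω₄, ω₅, ω₆ }
  { ω₁, ω₂, ω₃ }  = ᶜ of { ω₄, ω₅, ω₆ }
  { ω₂, ω₃, ω₅ }  = ᶜ of { ω₁, ω₄, ω₆ }
  [22 total]
Iteration 4 (10 new):
  { ω₁, ω₅ }  = { ω₁ } ∪ { ω₅ }
  { ω₁, ω₆ }  = { ω₁ } ∪ { ω₆ }
  { ω₄, ω₅ }  = { ω₅ } ∪ { ω₄ }
  { ω₁, ω₄, ω₅ }  = { ω₅ } ∪ { ω₁, ω₄ }
  { ω₁, ω₅, ω₆ }  = { ω₅, ω₆ } ∪ { ω₁ }
  { ω₂, ω₃, ω₄ }  = { ω₂, ω₃ } ∪ { ω₄ }
  { ω₂, ω₃, ω₆ }  = { ω₆ } ∪ { ω₂, ω₃ }
  { ω₁, ω₂, ω₃, ω₆ }  = { ω₁, ω₂, ω₃ } ∪ { ω₆ }
  { ω₂, ω₃, ω₄, ω₅ }  = { ω₂, ω₃, ω₅ } ∪ { ω₄ }
  { ω₂, ω₃, ω₄, ω₆ }  = { ω₂, ω₃ } ∪ { ω₄, ω₆ }
  [32 total]
Iteration 5: closed — nothing new.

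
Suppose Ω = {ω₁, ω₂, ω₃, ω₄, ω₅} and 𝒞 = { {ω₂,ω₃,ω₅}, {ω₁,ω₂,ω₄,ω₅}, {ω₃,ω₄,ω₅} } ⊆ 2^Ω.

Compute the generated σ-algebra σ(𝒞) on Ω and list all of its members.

σ(𝒞) = { ∅, {ω₁}, {ω₂}, {ω₃}, {ω₄}, {ω₅}, {ω₁,ω₂}, {ω₁,ω₃}, {ω₁,ω₄}, {ω₁,ω₅}, {ω₂,ω₃}, {ω₂,ω₄}, {ω₂,ω₅}, {ω₃,ω₄}, {ω₃,ω₅}, {ω₄,ω₅}, {ω₁,ω₂,ω₃}, {ω₁,ω₂,ω₄}, {ω₁,ω₂,ω₅}, {ω₁,ω₃,ω₄}, {ω₁,ω₃,ω₅}, {ω₁,ω₄,ω₅}, {ω₂,ω₃,ω₄}, {ω₂,ω₃,ω₅}, {ω₂,ω₄,ω₅}, {ω₃,ω₄,ω₅}, {ω₁,ω₂,ω₃,ω₄}, {ω₁,ω₂,ω₃,ω₅}, {ω₁,ω₂,ω₄,ω₅}, {ω₁,ω₃,ω₄,ω₅}, {ω₂,ω₃,ω₄,ω₅}, Ω }

Trace:
Seed the family with 𝒞 together with ∅ and Ω: { ∅, {ω₂,ω₃,ω₅}, {ω₃,ω₄,ω₅}, {ω₁,ω₂,ω₄,ω₅}, Ω }.
Round 1: +4 →
  {ω₃}  = ᶜ of {ω₁,ω₂,ω₄,ω₅}
  {ω₁,ω₂}  = ᶜ of {ω₃,ω₄,ω₅}
  {ω₁,ω₄}  = ᶜ of {ω₂,ω₃,ω₅}
  {ω₂,ω₃,ω₄,ω₅}  = {ω₃,ω₄,ω₅} ∪ {ω₂,ω₃,ω₅}
Round 2 (6 new):
  {ω₁}  = ᶜ of {ω₂,ω₃,ω₄,ω₅}
  {ω₁,ω₂,ω₃}  = {ω₁,ω₂} ∪ {ω₃}
  {ω₁,ω₂,ω₄}  = {ω₁,ω₂} ∪ {ω₁,ω₄}
  {ω₁,ω₃,ω₄}  = {ω₃} ∪ {ω₁,ω₄}
  {ω₁,ω₂,ω₃,ω₅}  = {ω₁,ω₂} ∪ {ω₂,ω₃,ω₅}
  {ω₁,ω₃,ω₄,ω₅}  = {ω₃,ω₄,ω₅} ∪ {ω₁,ω₄}
Round 3 adds 7:
  {ω₂}  = ᶜ of {ω₁,ω₃,ω₄,ω₅}
  {ω₄}  = ᶜ of {ω₁,ω₂,ω₃,ω₅}
  {ω₁,ω₃}  = {ω₃} ∪ {ω₁}
  {ω₂,ω₅}  = ᶜ of {ω₁,ω₃,ω₄}
  {ω₃,ω₅}  = ᶜ of {ω₁,ω₂,ω₄}
  {ω₄,ω₅}  = ᶜ of {ω₁,ω₂,ω₃}
  {ω₁,ω₂,ω₃,ω₄}  = {ω₃} ∪ {ω₁,ω₂,ω₄}
Round 4 adds 8:
  {ω₅}  = ᶜ of {ω₁,ω₂,ω₃,ω₄}
  {ω₂,ω₃}  = {ω₂} ∪ {ω₃}
  {ω₂,ω₄}  = {ω₂} ∪ {ω₄}
  {ω₃,ω₄}  = {ω₃} ∪ {ω₄}
  {ω₁,ω₂,ω₅}  = {ω₂,ω₅} ∪ {ω₁,ω₂}
  {ω₁,ω₃,ω₅}  = {ω₁,ω₃} ∪ {ω₃,ω₅}
  {ω₁,ω₄,ω₅}  = {ω₄,ω₅} ∪ {ω₁,ω₄}
  {ω₂,ω₄,ω₅}  = ᶜ of {ω₁,ω₃}
Round 5 adds 2:
  {ω₁,ω₅}  = {ω₅} ∪ {ω₁}
  {ω₂,ω₃,ω₄}  = {ω₃,ω₄} ∪ {ω₂}
Round 6: already closed under ᶜ and ∪.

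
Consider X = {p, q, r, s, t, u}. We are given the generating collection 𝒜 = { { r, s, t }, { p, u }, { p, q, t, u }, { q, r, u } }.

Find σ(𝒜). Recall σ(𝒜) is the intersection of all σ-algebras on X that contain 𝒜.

Start: 𝒜 ∪ {∅, X} = { {  }, { p, u }, { q, r, u }, { r, s, t }, { p, q, t, u }, X }.
Pass 1: +8 →
  { r, s }  = ᶜ of { p, q, t, u }
  { p, q, u }  = ᶜ of { r, s, t }
  { p, s, t }  = ᶜ of { q, r, u }
  { p, q, r, u }  = { p, u } ∪ { q, r, u }
  { q, r, s, t }  = ᶜ of { p, u }
  { p, q, r, t, u }  = { q, r, u } ∪ { p, q, t, u }
  { p, r, s, t, u }  = { r, s, t } ∪ { p, u }
  { q, r, s, t, u }  = { r, s, t } ∪ { q, r, u }
Pass 2: +11 →
  { p }  = ᶜ of { q, r, s, t, u }
  { q }  = ᶜ of { p, r, s, t, u }
  { s }  = ᶜ of { p, q, r, t, u }
  { s, t }  = ᶜ of { p, q, r, u }
  { p, r, s, t }  = { p, s, t } ∪ { r, s, t }
  { p, r, s, u }  = { r, s } ∪ { p, u }
  { p, s, t, u }  = { p, s, t } ∪ { p, u }
  { q, r, s, u }  = { r, s } ∪ { q, r, u }
  { p, q, r, s, t }  = { p, s, t } ∪ { q, r, s, t }
  { p, q, r, s, u }  = { r, s } ∪ { p, q, r, u }
  { p, q, s, t, u }  = { p, s, t } ∪ { p, q, u }
Pass 3 adds 16:
  { r }  = ᶜ of { p, q, s, t, u }
  { t }  = ᶜ of { p, q, r, s, u }
  { u }  = ᶜ of { p, q, r, s, t }
  { p, q }  = { q } ∪ { p }
  { p, s }  = { s } ∪ { p }
  { p, t }  = ᶜ of { q, r, s, u }
  { q, r }  = ᶜ of { p, s, t, u }
  { q, s }  = { q } ∪ { s }
  { q, t }  = ᶜ of { p, r, s, u }
  { q, u }  = ᶜ of { p, r, s, t }
  { p, r, s }  = { r, s } ∪ { p }
  { p, s, u }  = { p, u } ∪ { s }
  { q, r, s }  = { r, s } ∪ { q }
  { q, s, t }  = { q } ∪ { s, t }
  { p, q, s, t }  = { q } ∪ { p, s, t }
  { p, q, s, u }  = { s } ∪ { p, q, u }
Pass 4: +22 →
  { p, r }  = { r } ∪ { p }
  { r, t }  = ᶜ of { p, q, s, u }
  { r, u }  = ᶜ of { p, q, s, t }
  { s, u }  = { s } ∪ { u }
  { t, u }  = { u } ∪ { t }
  { p, q, r }  = { p, q } ∪ { r }
  { p, q, s }  = { q } ∪ { p, s }
  { p, q, t }  = { q } ∪ { p, t }
  { p, r, t }  = { r } ∪ { p, t }
  { p, r, u }  = ᶜ of { q, s, t }
  { p, t, u }  = ᶜ of { q, r, s }
  { q, r, t }  = ᶜ of { p, s, u }
  { q, s, u }  = { q, u } ∪ { s }
  { q, t, u }  = ᶜ of { p, r, s }
  { r, s, u }  = { r, s } ∪ { u }
  { s, t, u }  = { s, t } ∪ { u }
  { p, q, r, s }  = { r, s } ∪ { p, q }
  { p, q, r, t }  = { q, r } ∪ { p, t }
  { p, r, t, u }  = ᶜ of { q, s }
  { q, r, t, u }  = ᶜ of { p, s }
  { q, s, t, u }  = { s, t } ∪ { q, u }
  { r, s, t, u }  = ᶜ of { p, q }
Pass 5. New:
  { r, t, u }  = ᶜ of { p, q, s }
Pass 6: stable.

Therefore σ(𝒜) = { {  }, { p }, { q }, { r }, { s }, { t }, { u }, { p, q }, { p, r }, { p, s }, { p, t }, { p, u }, { q, r }, { q, s }, { q, t }, { q, u }, { r, s }, { r, t }, { r, u }, { s, t }, { s, u }, { t, u }, { p, q, r }, { p, q, s }, { p, q, t }, { p, q, u }, { p, r, s }, { p, r, t }, { p, r, u }, { p, s, t }, { p, s, u }, { p, t, u }, { q, r, s }, { q, r, t }, { q, r, u }, { q, s, t }, { q, s, u }, { q, t, u }, { r, s, t }, { r, s, u }, { r, t, u }, { s, t, u }, { p, q, r, s }, { p, q, r, t }, { p, q, r, u }, { p, q, s, t }, { p, q, s, u }, { p, q, t, u }, { p, r, s, t }, { p, r, s, u }, { p, r, t, u }, { p, s, t, u }, { q, r, s, t }, { q, r, s, u }, { q, r, t, u }, { q, s, t, u }, { r, s, t, u }, { p, q, r, s, t }, { p, q, r, s, u }, { p, q, r, t, u }, { p, q, s, t, u }, { p, r, s, t, u }, { q, r, s, t, u }, X } (|σ(𝒜)| = 64).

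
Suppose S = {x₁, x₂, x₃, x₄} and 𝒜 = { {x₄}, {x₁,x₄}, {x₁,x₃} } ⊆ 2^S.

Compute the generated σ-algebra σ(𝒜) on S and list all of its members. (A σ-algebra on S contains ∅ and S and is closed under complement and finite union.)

Take S₀ = 𝒜 ∪ {∅, S} = { {}, {x₄}, {x₁,x₃}, {x₁,x₄}, S }.
Step 1. New:
  {x₂,x₃}  = {x₁,x₄}ᶜ
  {x₂,x₄}  = {x₁,x₃}ᶜ
  {x₁,x₂,x₃}  = {x₄}ᶜ
  {x₁,x₃,x₄}  = {x₁,x₄} ∪ {x₁,x₃}
Step 2 adds 3:
  {x₂}  = {x₁,x₃,x₄}ᶜ
  {x₁,x₂,x₄}  = {x₁,x₄} ∪ {x₂,x₄}
  {x₂,x₃,x₄}  = {x₂,x₃} ∪ {x₄}
Step 3. New:
  {x₁}  = {x₂,x₃,x₄}ᶜ
  {x₃}  = {x₁,x₂,x₄}ᶜ
Step 4. New:
  {x₁,x₂}  = {x₂} ∪ {x₁}
  {x₃,x₄}  = {x₃} ∪ {x₄}
After Step 5 the family is unchanged; done.

σ(𝒜) = { {}, {x₁}, {x₂}, {x₃}, {x₄}, {x₁,x₂}, {x₁,x₃}, {x₁,x₄}, {x₂,x₃}, {x₂,x₄}, {x₃,x₄}, {x₁,x₂,x₃}, {x₁,x₂,x₄}, {x₁,x₃,x₄}, {x₂,x₃,x₄}, S }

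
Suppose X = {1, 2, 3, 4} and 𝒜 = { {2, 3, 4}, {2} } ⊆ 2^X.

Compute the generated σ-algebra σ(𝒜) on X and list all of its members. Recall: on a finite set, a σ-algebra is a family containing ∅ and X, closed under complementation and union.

Answer: σ(𝒜) = { {}, {1}, {2}, {1, 2}, {3, 4}, {1, 3, 4}, {2, 3, 4}, X }

Check:
Seed the family with 𝒜 together with ∅ and X: { {}, {2}, {2, 3, 4}, X }.
Round 1 (2 new):
  {1}  = X∖{2, 3, 4}
  {1, 3, 4}  = X∖{2}
  — 6 sets.
Round 2: 1 new —
  {1, 2}  = {2} ∪ {1}
  — 7 sets.
Round 3 (1 new):
  {3, 4}  = X∖{1, 2}
  — 8 sets.
Round 4: stable.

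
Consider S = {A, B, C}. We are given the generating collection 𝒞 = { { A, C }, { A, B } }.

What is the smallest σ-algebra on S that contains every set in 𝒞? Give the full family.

Seed the family with 𝒞 together with ∅ and S: { ∅, { A, B }, { A, C }, S }.
Pass 1: 2 new —
  { B }  = complement { A, C }
  { C }  = complement { A, B }
Pass 2: 1 new —
  { B, C }  = { C } ∪ { B }
Pass 3. New:
  { A }  = complement { B, C }
Pass 4: already closed under ᶜ and ∪.

σ(𝒞) = { ∅, { A }, { B }, { C }, { A, B }, { A, C }, { B, C }, S }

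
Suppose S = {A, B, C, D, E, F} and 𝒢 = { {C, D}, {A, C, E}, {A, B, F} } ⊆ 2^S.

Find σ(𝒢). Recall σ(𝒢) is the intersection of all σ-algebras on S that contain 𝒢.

Start: 𝒢 ∪ {∅, S} = { ∅, {C, D}, {A, B, F}, {A, C, E}, S }.
Step 1. New:
  {B, D, F}  = complement {A, C, E}
  {C, D, E}  = complement {A, B, F}
  {A, B, E, F}  = complement {C, D}
  {A, C, D, E}  = {C, D} ∪ {A, C, E}
  {A, B, C, D, F}  = {C, D} ∪ {A, B, F}
  {A, B, C, E, F}  = {A, C, E} ∪ {A, B, F}
Step 2 adds 7:
  {D}  = complement {A, B, C, E, F}
  {E}  = complement {A, B, C, D, F}
  {B, F}  = complement {A, C, D, E}
  {A, B, D, F}  = {B, D, F} ∪ {A, B, F}
  {B, C, D, F}  = {B, D, F} ∪ {C, D}
  {A, B, D, E, F}  = {B, D, F} ∪ {A, B, E, F}
  {B, C, D, E, F}  = {B, D, F} ∪ {C, D, E}
Step 3. New:
  {A}  = complement {B, C, D, E, F}
  {C}  = complement {A, B, D, E, F}
  {A, E}  = complement {B, C, D, F}
  {C, E}  = complement {A, B, D, F}
  {D, E}  = {D} ∪ {E}
  {B, E, F}  = {B, F} ∪ {E}
  {B, D, E, F}  = {B, D, F} ∪ {E}
Step 4. New:
  {A, C}  = complement {B, D, E, F}
  {A, D}  = {A} ∪ {D}
  {A, C, D}  = complement {B, E, F}
  {A, D, E}  = {A} ∪ {D, E}
  {B, C, F}  = {B, F} ∪ {C}
  {A, B, C, F}  = complement {D, E}
  {B, C, E, F}  = {B, F} ∪ {C, E}
Step 5: stable.

|σ(𝒢)| = 32.  σ(𝒢) = { ∅, {A}, {C}, {D}, {E}, {A, C}, {A, D}, {A, E}, {B, F}, {C, D}, {C, E}, {D, E}, {A, B, F}, {A, C, D}, {A, C, E}, {A, D, E}, {B, C, F}, {B, D, F}, {B, E, F}, {C, D, E}, {A, B, C, F}, {A, B, D, F}, {A, B, E, F}, {A, C, D, E}, {B, C, D, F}, {B, C, E, F}, {B, D, E, F}, {A, B, C, D, F}, {A, B, C, E, F}, {A, B, D, E, F}, {B, C, D, E, F}, S }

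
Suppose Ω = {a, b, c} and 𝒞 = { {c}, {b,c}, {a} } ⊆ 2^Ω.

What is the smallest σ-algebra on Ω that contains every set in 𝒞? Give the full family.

Take S₀ = 𝒞 ∪ {∅, Ω} = { ∅, {a}, {c}, {b,c}, Ω }.
Step 1. New:
  {a,b}  = {c}ᶜ
  {a,c}  = {c} ∪ {a}
  [7 total]
Step 2 (1 new):
  {b}  = {a,c}ᶜ
  [8 total]
After Step 3 the family is unchanged; done.

σ(𝒞) = { ∅, {a}, {b}, {c}, {a,b}, {a,c}, {b,c}, Ω }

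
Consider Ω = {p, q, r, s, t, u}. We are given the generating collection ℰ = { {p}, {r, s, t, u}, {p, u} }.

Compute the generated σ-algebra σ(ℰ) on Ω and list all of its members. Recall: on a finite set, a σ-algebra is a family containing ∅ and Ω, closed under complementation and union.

Take S₀ = ℰ ∪ {∅, Ω} = { {}, {p}, {p, u}, {r, s, t, u}, Ω }.
Round 1 adds 4:
  {p, q}  = ᶜ of {r, s, t, u}
  {q, r, s, t}  = ᶜ of {p, u}
  {p, r, s, t, u}  = {r, s, t, u} ∪ {p, u}
  {q, r, s, t, u}  = ᶜ of {p}
  [9 total]
Round 2 (3 new):
  {q}  = ᶜ of {p, r, s, t, u}
  {p, q, u}  = {p, q} ∪ {p, u}
  {p, q, r, s, t}  = {p, q} ∪ {q, r, s, t}
  [12 total]
Round 3. New:
  {u}  = ᶜ of {p, q, r, s, t}
  {r, s, t}  = ᶜ of {p, q, u}
  [14 total]
Round 4 adds 2:
  {q, u}  = {q} ∪ {u}
  {p, r, s, t}  = {r, s, t} ∪ {p}
  [16 total]
Round 5: already closed under ᶜ and ∪.

Hence σ(ℰ) has 16 members: { {}, {p}, {q}, {u}, {p, q}, {p, u}, {q, u}, {p, q, u}, {r, s, t}, {p, r, s, t}, {q, r, s, t}, {r, s, t, u}, {p, q, r, s, t}, {p, r, s, t, u}, {q, r, s, t, u}, Ω }.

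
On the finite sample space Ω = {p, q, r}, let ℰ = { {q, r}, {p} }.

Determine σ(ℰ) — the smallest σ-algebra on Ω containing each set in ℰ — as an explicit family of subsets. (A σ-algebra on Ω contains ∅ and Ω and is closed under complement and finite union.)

Answer: σ(ℰ) = { {}, {p}, {q, r}, Ω }

Derivation:
Take S₀ = ℰ ∪ {∅, Ω} = { {}, {p}, {q, r}, Ω }.
Iteration 1 adds nothing — fixpoint reached.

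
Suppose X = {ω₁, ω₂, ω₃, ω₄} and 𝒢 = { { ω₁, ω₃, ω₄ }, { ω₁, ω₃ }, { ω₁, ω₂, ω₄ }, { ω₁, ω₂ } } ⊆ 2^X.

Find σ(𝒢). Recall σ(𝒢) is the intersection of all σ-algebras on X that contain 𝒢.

Take S₀ = 𝒢 ∪ {∅, X} = { ∅, { ω₁, ω₂ }, { ω₁, ω₃ }, { ω₁, ω₂, ω₄ }, { ω₁, ω₃, ω₄ }, X }.
Round 1: 5 new —
  { ω₂ }  = X∖{ ω₁, ω₃, ω₄ }
  { ω₃ }  = X∖{ ω₁, ω₂, ω₄ }
  { ω₂, ω₄ }  = X∖{ ω₁, ω₃ }
  { ω₃, ω₄ }  = X∖{ ω₁, ω₂ }
  { ω₁, ω₂, ω₃ }  = { ω₁, ω₂ } ∪ { ω₁, ω₃ }
Round 2: 3 new —
  { ω₄ }  = X∖{ ω₁, ω₂, ω₃ }
  { ω₂, ω₃ }  = { ω₂ } ∪ { ω₃ }
  { ω₂, ω₃, ω₄ }  = { ω₃, ω₄ } ∪ { ω₂ }
Round 3 (2 new):
  { ω₁ }  = X∖{ ω₂, ω₃, ω₄ }
  { ω₁, ω₄ }  = X∖{ ω₂, ω₃ }
Round 4: already closed under ᶜ and ∪.

|σ(𝒢)| = 16.  σ(𝒢) = { ∅, { ω₁ }, { ω₂ }, { ω₃ }, { ω₄ }, { ω₁, ω₂ }, { ω₁, ω₃ }, { ω₁, ω₄ }, { ω₂, ω₃ }, { ω₂, ω₄ }, { ω₃, ω₄ }, { ω₁, ω₂, ω₃ }, { ω₁, ω₂, ω₄ }, { ω₁, ω₃, ω₄ }, { ω₂, ω₃, ω₄ }, X }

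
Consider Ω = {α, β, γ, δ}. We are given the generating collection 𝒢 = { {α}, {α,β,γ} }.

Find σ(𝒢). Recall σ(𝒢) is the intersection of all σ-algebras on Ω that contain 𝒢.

|σ(𝒢)| = 8.  σ(𝒢) = { ∅, {α}, {δ}, {α,δ}, {β,γ}, {α,β,γ}, {β,γ,δ}, Ω }

Trace:
Start: 𝒢 ∪ {∅, Ω} = { ∅, {α}, {α,β,γ}, Ω }.
Pass 1 (2 new):
  {δ}  = ᶜ of {α,β,γ}
  {β,γ,δ}  = ᶜ of {α}
  |family| = 6
Pass 2: 1 new —
  {α,δ}  = {δ} ∪ {α}
  |family| = 7
Pass 3. New:
  {β,γ}  = ᶜ of {α,δ}
  |family| = 8
Pass 4: closed — nothing new.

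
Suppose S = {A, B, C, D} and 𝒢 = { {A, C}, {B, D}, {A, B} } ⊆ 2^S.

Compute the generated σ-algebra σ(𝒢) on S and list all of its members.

Start: 𝒢 ∪ {∅, S} = { ∅, {A, B}, {A, C}, {B, D}, S }.
Pass 1. New:
  {C, D}  = {A, B}ᶜ
  {A, B, C}  = {A, B} ∪ {A, C}
  {A, B, D}  = {A, B} ∪ {B, D}
  [8 total]
Pass 2: 4 new —
  {C}  = {A, B, D}ᶜ
  {D}  = {A, B, C}ᶜ
  {A, C, D}  = {C, D} ∪ {A, C}
  {B, C, D}  = {C, D} ∪ {B, D}
  [12 total]
Pass 3. New:
  {A}  = {B, C, D}ᶜ
  {B}  = {A, C, D}ᶜ
  [14 total]
Pass 4: 2 new —
  {A, D}  = {D} ∪ {A}
  {B, C}  = {C} ∪ {B}
  [16 total]
Pass 5: no new sets; the family is a σ-algebra.

σ(𝒢) = { ∅, {A}, {B}, {C}, {D}, {A, B}, {A, C}, {A, D}, {B, C}, {B, D}, {C, D}, {A, B, C}, {A, B, D}, {A, C, D}, {B, C, D}, S }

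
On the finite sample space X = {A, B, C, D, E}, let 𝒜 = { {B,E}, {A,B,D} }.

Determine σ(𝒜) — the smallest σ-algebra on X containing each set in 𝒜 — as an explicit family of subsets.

Start: 𝒜 ∪ {∅, X} = { {}, {B,E}, {A,B,D}, X }.
Step 1 (3 new):
  {C,E}  = {A,B,D}ᶜ
  {A,C,D}  = {B,E}ᶜ
  {A,B,D,E}  = {B,E} ∪ {A,B,D}
  |family| = 7
Step 2: +4 →
  {C}  = {A,B,D,E}ᶜ
  {B,C,E}  = {B,E} ∪ {C,E}
  {A,B,C,D}  = {A,C,D} ∪ {A,B,D}
  {A,C,D,E}  = {A,C,D} ∪ {C,E}
  |family| = 11
Step 3. New:
  {B}  = {A,C,D,E}ᶜ
  {E}  = {A,B,C,D}ᶜ
  {A,D}  = {B,C,E}ᶜ
  |family| = 14
Step 4: +2 →
  {B,C}  = {C} ∪ {B}
  {A,D,E}  = {A,D} ∪ {E}
  |family| = 16
Step 5: stable.

σ(𝒜) = { {}, {B}, {C}, {E}, {A,D}, {B,C}, {B,E}, {C,E}, {A,B,D}, {A,C,D}, {A,D,E}, {B,C,E}, {A,B,C,D}, {A,B,D,E}, {A,C,D,E}, X }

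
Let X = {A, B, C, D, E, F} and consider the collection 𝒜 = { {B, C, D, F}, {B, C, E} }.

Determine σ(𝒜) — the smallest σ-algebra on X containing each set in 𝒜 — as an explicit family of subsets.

σ(𝒜) = { ∅, {A}, {E}, {A, E}, {B, C}, {D, F}, {A, B, C}, {A, D, F}, {B, C, E}, {D, E, F}, {A, B, C, E}, {A, D, E, F}, {B, C, D, F}, {A, B, C, D, F}, {B, C, D, E, F}, X }

Check:
Take S₀ = 𝒜 ∪ {∅, X} = { ∅, {B, C, E}, {B, C, D, F}, X }.
Iteration 1. New:
  {A, E}  = complement {B, C, D, F}
  {A, D, F}  = complement {B, C, E}
  {B, C, D, E, F}  = {B, C, D, F} ∪ {B, C, E}
Iteration 2 (4 new):
  {A}  = complement {B, C, D, E, F}
  {A, B, C, E}  = {B, C, E} ∪ {A, E}
  {A, D, E, F}  = {A, E} ∪ {A, D, F}
  {A, B, C, D, F}  = {B, C, D, F} ∪ {A, D, F}
Iteration 3 adds 3:
  {E}  = complement {A, B, C, D, F}
  {B, C}  = complement {A, D, E, F}
  {D, F}  = complement {A, B, C, E}
Iteration 4: 2 new —
  {A, B, C}  = {B, C} ∪ {A}
  {D, E, F}  = {D, F} ∪ {E}
Iteration 5: stable.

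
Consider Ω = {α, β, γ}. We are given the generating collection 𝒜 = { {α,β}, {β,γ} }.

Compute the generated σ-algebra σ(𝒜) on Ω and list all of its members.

Start: 𝒜 ∪ {∅, Ω} = { ∅, {α,β}, {β,γ}, Ω }.
Pass 1 (2 new):
  {α}  = Ω∖{β,γ}
  {γ}  = Ω∖{α,β}
  — 6 sets.
Pass 2. New:
  {α,γ}  = {γ} ∪ {α}
  — 7 sets.
Pass 3: 1 new —
  {β}  = Ω∖{α,γ}
  — 8 sets.
Pass 4: already closed under ᶜ and ∪.

|σ(𝒜)| = 8.  σ(𝒜) = { ∅, {α}, {β}, {γ}, {α,β}, {α,γ}, {β,γ}, Ω }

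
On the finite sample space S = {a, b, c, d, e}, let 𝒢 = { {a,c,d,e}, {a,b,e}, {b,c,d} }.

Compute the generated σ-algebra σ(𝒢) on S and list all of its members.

|σ(𝒢)| = 8.  σ(𝒢) = { ∅, {b}, {a,e}, {c,d}, {a,b,e}, {b,c,d}, {a,c,d,e}, S }

Working:
Seed the family with 𝒢 together with ∅ and S: { ∅, {a,b,e}, {b,c,d}, {a,c,d,e}, S }.
Pass 1 (3 new):
  {b}  = ᶜ of {a,c,d,e}
  {a,e}  = ᶜ of {b,c,d}
  {c,d}  = ᶜ of {a,b,e}
Pass 2 adds nothing — fixpoint reached.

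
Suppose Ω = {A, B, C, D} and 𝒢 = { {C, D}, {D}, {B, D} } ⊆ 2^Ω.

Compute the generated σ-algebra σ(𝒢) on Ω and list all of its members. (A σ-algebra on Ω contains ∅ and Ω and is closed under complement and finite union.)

Begin from { {}, {D}, {B, D}, {C, D}, Ω } (that is, 𝒢 plus ∅ and Ω).
Pass 1 (4 new):
  {A, B}  = complement {C, D}
  {A, C}  = complement {B, D}
  {A, B, C}  = complement {D}
  {B, C, D}  = {C, D} ∪ {B, D}
Pass 2 adds 3:
  {A}  = complement {B, C, D}
  {A, B, D}  = {A, B} ∪ {D}
  {A, C, D}  = {C, D} ∪ {A, C}
Pass 3: 3 new —
  {B}  = complement {A, C, D}
  {C}  = complement {A, B, D}
  {A, D}  = {D} ∪ {A}
Pass 4 (1 new):
  {B, C}  = complement {A, D}
Pass 5 adds nothing — fixpoint reached.

|σ(𝒢)| = 16.  σ(𝒢) = { {}, {A}, {B}, {C}, {D}, {A, B}, {A, C}, {A, D}, {B, C}, {B, D}, {C, D}, {A, B, C}, {A, B, D}, {A, C, D}, {B, C, D}, Ω }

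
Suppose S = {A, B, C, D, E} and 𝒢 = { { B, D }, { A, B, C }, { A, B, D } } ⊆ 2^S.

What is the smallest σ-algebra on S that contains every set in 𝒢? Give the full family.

Start: 𝒢 ∪ {∅, S} = { {}, { B, D }, { A, B, C }, { A, B, D }, S }.
Iteration 1: +4 →
  { C, E }  = ᶜ of { A, B, D }
  { D, E }  = ᶜ of { A, B, C }
  { A, C, E }  = ᶜ of { B, D }
  { A, B, C, D }  = { A, B, C } ∪ { B, D }
  — 9 sets.
Iteration 2: +7 →
  { E }  = ᶜ of { A, B, C, D }
  { B, D, E }  = { D, E } ∪ { B, D }
  { C, D, E }  = { D, E } ∪ { C, E }
  { A, B, C, E }  = { A, B, C } ∪ { A, C, E }
  { A, B, D, E }  = { A, B, D } ∪ { D, E }
  { A, C, D, E }  = { A, C, E } ∪ { D, E }
  { B, C, D, E }  = { C, E } ∪ { B, D }
  — 16 sets.
Iteration 3. New:
  { A }  = ᶜ of { B, C, D, E }
  { B }  = ᶜ of { A, C, D, E }
  { C }  = ᶜ of { A, B, D, E }
  { D }  = ᶜ of { A, B, C, E }
  { A, B }  = ᶜ of { C, D, E }
  { A, C }  = ᶜ of { B, D, E }
  — 22 sets.
Iteration 4: +10 →
  { A, D }  = { D } ∪ { A }
  { A, E }  = { E } ∪ { A }
  { B, C }  = { B } ∪ { C }
  { B, E }  = { B } ∪ { E }
  { C, D }  = { C } ∪ { D }
  { A, B, E }  = { A, B } ∪ { E }
  { A, C, D }  = { A, C } ∪ { D }
  { A, D, E }  = { D, E } ∪ { A }
  { B, C, D }  = { C } ∪ { B, D }
  { B, C, E }  = { B } ∪ { C, E }
  — 32 sets.
Iteration 5: no new sets; the family is a σ-algebra.

Therefore σ(𝒢) = { {}, { A }, { B }, { C }, { D }, { E }, { A, B }, { A, C }, { A, D }, { A, E }, { B, C }, { B, D }, { B, E }, { C, D }, { C, E }, { D, E }, { A, B, C }, { A, B, D }, { A, B, E }, { A, C, D }, { A, C, E }, { A, D, E }, { B, C, D }, { B, C, E }, { B, D, E }, { C, D, E }, { A, B, C, D }, { A, B, C, E }, { A, B, D, E }, { A, C, D, E }, { B, C, D, E }, S } (|σ(𝒢)| = 32).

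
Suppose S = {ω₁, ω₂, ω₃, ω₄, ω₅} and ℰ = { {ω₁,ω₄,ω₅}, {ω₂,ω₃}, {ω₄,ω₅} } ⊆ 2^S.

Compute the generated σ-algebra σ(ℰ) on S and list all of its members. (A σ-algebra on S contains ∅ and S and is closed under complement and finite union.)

Answer: σ(ℰ) = { {}, {ω₁}, {ω₂,ω₃}, {ω₄,ω₅}, {ω₁,ω₂,ω₃}, {ω₁,ω₄,ω₅}, {ω₂,ω₃,ω₄,ω₅}, S }

Check:
Begin from { {}, {ω₂,ω₃}, {ω₄,ω₅}, {ω₁,ω₄,ω₅}, S } (that is, ℰ plus ∅ and S).
Round 1: 2 new —
  {ω₁,ω₂,ω₃}  = ᶜ of {ω₄,ω₅}
  {ω₂,ω₃,ω₄,ω₅}  = {ω₄,ω₅} ∪ {ω₂,ω₃}
  |family| = 7
Round 2. New:
  {ω₁}  = ᶜ of {ω₂,ω₃,ω₄,ω₅}
  |family| = 8
Round 3 adds nothing — fixpoint reached.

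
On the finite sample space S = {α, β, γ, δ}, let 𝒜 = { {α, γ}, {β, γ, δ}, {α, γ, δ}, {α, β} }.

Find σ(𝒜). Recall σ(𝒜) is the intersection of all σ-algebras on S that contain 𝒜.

Initial family (6 sets): { {}, {α, β}, {α, γ}, {α, γ, δ}, {β, γ, δ}, S }.
Round 1: 5 new —
  {α}  = ᶜ of {β, γ, δ}
  {β}  = ᶜ of {α, γ, δ}
  {β, δ}  = ᶜ of {α, γ}
  {γ, δ}  = ᶜ of {α, β}
  {α, β, γ}  = {α, β} ∪ {α, γ}
  — 11 sets.
Round 2 (2 new):
  {δ}  = ᶜ of {α, β, γ}
  {α, β, δ}  = {α, β} ∪ {β, δ}
  — 13 sets.
Round 3. New:
  {γ}  = ᶜ of {α, β, δ}
  {α, δ}  = {δ} ∪ {α}
  — 15 sets.
Round 4 (1 new):
  {β, γ}  = ᶜ of {α, δ}
  — 16 sets.
Round 5: already closed under ᶜ and ∪.

σ(𝒜) = { {}, {α}, {β}, {γ}, {δ}, {α, β}, {α, γ}, {α, δ}, {β, γ}, {β, δ}, {γ, δ}, {α, β, γ}, {α, β, δ}, {α, γ, δ}, {β, γ, δ}, S }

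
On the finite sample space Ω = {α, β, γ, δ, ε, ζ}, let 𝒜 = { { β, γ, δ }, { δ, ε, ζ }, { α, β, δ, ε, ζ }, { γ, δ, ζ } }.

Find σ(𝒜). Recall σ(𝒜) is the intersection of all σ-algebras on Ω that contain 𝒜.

Seed the family with 𝒜 together with ∅ and Ω: { {  }, { β, γ, δ }, { γ, δ, ζ }, { δ, ε, ζ }, { α, β, δ, ε, ζ }, Ω }.
Step 1: 7 new —
  { γ }  = complement { α, β, δ, ε, ζ }
  { α, β, γ }  = complement { δ, ε, ζ }
  { α, β, ε }  = complement { γ, δ, ζ }
  { α, ε, ζ }  = complement { β, γ, δ }
  { β, γ, δ, ζ }  = { β, γ, δ } ∪ { γ, δ, ζ }
  { γ, δ, ε, ζ }  = { γ, δ, ζ } ∪ { δ, ε, ζ }
  { β, γ, δ, ε, ζ }  = { β, γ, δ } ∪ { δ, ε, ζ }
  — 13 sets.
Step 2: 12 new —
  { α }  = complement { β, γ, δ, ε, ζ }
  { α, β }  = complement { γ, δ, ε, ζ }
  { α, ε }  = complement { β, γ, δ, ζ }
  { α, β, γ, δ }  = { β, γ, δ } ∪ { α, β, γ }
  { α, β, γ, ε }  = { α, β, γ } ∪ { α, β, ε }
  { α, β, ε, ζ }  = { α, β, ε } ∪ { α, ε, ζ }
  { α, γ, ε, ζ }  = { γ } ∪ { α, ε, ζ }
  { α, δ, ε, ζ }  = { α, ε, ζ } ∪ { δ, ε, ζ }
  { α, β, γ, δ, ε }  = { β, γ, δ } ∪ { α, β, ε }
  { α, β, γ, δ, ζ }  = { α, β, γ } ∪ { β, γ, δ, ζ }
  { α, β, γ, ε, ζ }  = { α, β, γ } ∪ { α, ε, ζ }
  { α, γ, δ, ε, ζ }  = { γ, δ, ε, ζ } ∪ { α, ε, ζ }
  — 25 sets.
Step 3 adds 12:
  { β }  = complement { α, γ, δ, ε, ζ }
  { δ }  = complement { α, β, γ, ε, ζ }
  { ε }  = complement { α, β, γ, δ, ζ }
  { ζ }  = complement { α, β, γ, δ, ε }
  { α, γ }  = { γ } ∪ { α }
  { β, γ }  = complement { α, δ, ε, ζ }
  { β, δ }  = complement { α, γ, ε, ζ }
  { γ, δ }  = complement { α, β, ε, ζ }
  { δ, ζ }  = complement { α, β, γ, ε }
  { ε, ζ }  = complement { α, β, γ, δ }
  { α, γ, ε }  = { α, ε } ∪ { γ }
  { α, γ, δ, ζ }  = { γ, δ, ζ } ∪ { α }
  — 37 sets.
Step 4: 27 new —
  { α, δ }  = { α } ∪ { δ }
  { α, ζ }  = { α } ∪ { ζ }
  { β, ε }  = complement { α, γ, δ, ζ }
  { β, ζ }  = { β } ∪ { ζ }
  { γ, ε }  = { ε } ∪ { γ }
  { γ, ζ }  = { ζ } ∪ { γ }
  { δ, ε }  = { ε } ∪ { δ }
  { α, β, δ }  = { α, β } ∪ { δ }
  { α, β, ζ }  = { α, β } ∪ { ζ }
  { α, γ, δ }  = { γ, δ } ∪ { α }
  { α, γ, ζ }  = { ζ } ∪ { α, γ }
  { α, δ, ε }  = { α, ε } ∪ { δ }
  { α, δ, ζ }  = { α } ∪ { δ, ζ }
  { β, γ, ε }  = { ε } ∪ { β, γ }
  { β, γ, ζ }  = { ζ } ∪ { β, γ }
  { β, δ, ε }  = { ε } ∪ { β, δ }
  { β, δ, ζ }  = complement { α, γ, ε }
  { β, ε, ζ }  = { ε, ζ } ∪ { β }
  { γ, δ, ε }  = { γ, δ } ∪ { ε }
  { γ, ε, ζ }  = { ε, ζ } ∪ { γ }
  { α, β, γ, ζ }  = { α, β, γ } ∪ { ζ }
  { α, β, δ, ε }  = { α, β, ε } ∪ { δ }
  { α, β, δ, ζ }  = { α, β } ∪ { δ, ζ }
  { α, γ, δ, ε }  = { γ, δ } ∪ { α, γ, ε }
  { β, γ, δ, ε }  = { ε } ∪ { β, γ, δ }
  { β, γ, ε, ζ }  = { ε, ζ } ∪ { β, γ }
  { β, δ, ε, ζ }  = complement { α, γ }
  — 64 sets.
Step 5: already closed under ᶜ and ∪.

|σ(𝒜)| = 64.  σ(𝒜) = { {  }, { α }, { β }, { γ }, { δ }, { ε }, { ζ }, { α, β }, { α, γ }, { α, δ }, { α, ε }, { α, ζ }, { β, γ }, { β, δ }, { β, ε }, { β, ζ }, { γ, δ }, { γ, ε }, { γ, ζ }, { δ, ε }, { δ, ζ }, { ε, ζ }, { α, β, γ }, { α, β, δ }, { α, β, ε }, { α, β, ζ }, { α, γ, δ }, { α, γ, ε }, { α, γ, ζ }, { α, δ, ε }, { α, δ, ζ }, { α, ε, ζ }, { β, γ, δ }, { β, γ, ε }, { β, γ, ζ }, { β, δ, ε }, { β, δ, ζ }, { β, ε, ζ }, { γ, δ, ε }, { γ, δ, ζ }, { γ, ε, ζ }, { δ, ε, ζ }, { α, β, γ, δ }, { α, β, γ, ε }, { α, β, γ, ζ }, { α, β, δ, ε }, { α, β, δ, ζ }, { α, β, ε, ζ }, { α, γ, δ, ε }, { α, γ, δ, ζ }, { α, γ, ε, ζ }, { α, δ, ε, ζ }, { β, γ, δ, ε }, { β, γ, δ, ζ }, { β, γ, ε, ζ }, { β, δ, ε, ζ }, { γ, δ, ε, ζ }, { α, β, γ, δ, ε }, { α, β, γ, δ, ζ }, { α, β, γ, ε, ζ }, { α, β, δ, ε, ζ }, { α, γ, δ, ε, ζ }, { β, γ, δ, ε, ζ }, Ω }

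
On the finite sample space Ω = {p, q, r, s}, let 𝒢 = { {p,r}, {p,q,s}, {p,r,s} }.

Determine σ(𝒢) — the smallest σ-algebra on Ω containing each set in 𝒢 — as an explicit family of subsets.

Seed the family with 𝒢 together with ∅ and Ω: { {}, {p,r}, {p,q,s}, {p,r,s}, Ω }.
Iteration 1. New:
  {q}  = Ω∖{p,r,s}
  {r}  = Ω∖{p,q,s}
  {q,s}  = Ω∖{p,r}
  — 8 sets.
Iteration 2: +3 →
  {q,r}  = {r} ∪ {q}
  {p,q,r}  = {q} ∪ {p,r}
  {q,r,s}  = {r} ∪ {q,s}
  — 11 sets.
Iteration 3: 3 new —
  {p}  = Ω∖{q,r,s}
  {s}  = Ω∖{p,q,r}
  {p,s}  = Ω∖{q,r}
  — 14 sets.
Iteration 4. New:
  {p,q}  = {q} ∪ {p}
  {r,s}  = {r} ∪ {s}
  — 16 sets.
After Iteration 5 the family is unchanged; done.

Therefore σ(𝒢) = { {}, {p}, {q}, {r}, {s}, {p,q}, {p,r}, {p,s}, {q,r}, {q,s}, {r,s}, {p,q,r}, {p,q,s}, {p,r,s}, {q,r,s}, Ω } (|σ(𝒢)| = 16).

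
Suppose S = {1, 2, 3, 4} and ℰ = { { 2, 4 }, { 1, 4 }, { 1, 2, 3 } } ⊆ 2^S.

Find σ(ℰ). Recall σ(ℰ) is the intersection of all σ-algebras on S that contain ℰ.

|σ(ℰ)| = 16.  σ(ℰ) = { {  }, { 1 }, { 2 }, { 3 }, { 4 }, { 1, 2 }, { 1, 3 }, { 1, 4 }, { 2, 3 }, { 2, 4 }, { 3, 4 }, { 1, 2, 3 }, { 1, 2, 4 }, { 1, 3, 4 }, { 2, 3, 4 }, S }

Derivation:
Take S₀ = ℰ ∪ {∅, S} = { {  }, { 1, 4 }, { 2, 4 }, { 1, 2, 3 }, S }.
Pass 1 (4 new):
  { 4 }  = S∖{ 1, 2, 3 }
  { 1, 3 }  = S∖{ 2, 4 }
  { 2, 3 }  = S∖{ 1, 4 }
  { 1, 2, 4 }  = { 1, 4 } ∪ { 2, 4 }
  (now 9)
Pass 2 adds 3:
  { 3 }  = S∖{ 1, 2, 4 }
  { 1, 3, 4 }  = { 1, 4 } ∪ { 1, 3 }
  { 2, 3, 4 }  = { 2, 3 } ∪ { 4 }
  (now 12)
Pass 3 adds 3:
  { 1 }  = S∖{ 2, 3, 4 }
  { 2 }  = S∖{ 1, 3, 4 }
  { 3, 4 }  = { 3 } ∪ { 4 }
  (now 15)
Pass 4: +1 →
  { 1, 2 }  = S∖{ 3, 4 }
  (now 16)
Pass 5: no new sets; the family is a σ-algebra.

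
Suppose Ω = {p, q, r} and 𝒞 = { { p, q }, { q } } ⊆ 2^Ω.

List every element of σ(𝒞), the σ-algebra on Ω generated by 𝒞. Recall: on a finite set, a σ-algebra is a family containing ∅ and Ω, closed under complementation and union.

σ(𝒞) = { ∅, { p }, { q }, { r }, { p, q }, { p, r }, { q, r }, Ω }

Trace:
Start: 𝒞 ∪ {∅, Ω} = { ∅, { q }, { p, q }, Ω }.
Step 1: +2 →
  { r }  = complement { p, q }
  { p, r }  = complement { q }
  (now 6)
Step 2. New:
  { q, r }  = { r } ∪ { q }
  (now 7)
Step 3 (1 new):
  { p }  = complement { q, r }
  (now 8)
Step 4: stable.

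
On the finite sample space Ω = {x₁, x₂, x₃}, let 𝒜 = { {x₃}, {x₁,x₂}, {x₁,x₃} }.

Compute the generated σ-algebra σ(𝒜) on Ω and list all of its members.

Start: 𝒜 ∪ {∅, Ω} = { ∅, {x₃}, {x₁,x₂}, {x₁,x₃}, Ω }.
Pass 1: 1 new —
  {x₂}  = complement {x₁,x₃}
  [6 total]
Pass 2 adds 1:
  {x₂,x₃}  = {x₃} ∪ {x₂}
  [7 total]
Pass 3: +1 →
  {x₁}  = complement {x₂,x₃}
  [8 total]
Pass 4: stable.

Therefore σ(𝒜) = { ∅, {x₁}, {x₂}, {x₃}, {x₁,x₂}, {x₁,x₃}, {x₂,x₃}, Ω } (|σ(𝒜)| = 8).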